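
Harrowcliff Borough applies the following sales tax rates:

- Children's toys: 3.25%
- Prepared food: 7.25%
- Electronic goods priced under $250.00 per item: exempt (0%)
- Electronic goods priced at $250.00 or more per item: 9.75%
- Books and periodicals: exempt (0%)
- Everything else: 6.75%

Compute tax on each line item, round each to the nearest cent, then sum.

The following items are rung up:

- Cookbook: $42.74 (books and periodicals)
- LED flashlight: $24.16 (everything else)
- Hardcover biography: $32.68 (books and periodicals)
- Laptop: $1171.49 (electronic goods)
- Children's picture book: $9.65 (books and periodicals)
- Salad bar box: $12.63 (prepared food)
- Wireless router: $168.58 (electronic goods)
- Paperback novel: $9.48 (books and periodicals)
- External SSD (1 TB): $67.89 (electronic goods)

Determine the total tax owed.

$116.77

Cookbook $42.74: books and periodicals → 0% → $0.00
LED flashlight $24.16: everything else → 6.75% → $1.63
Hardcover biography $32.68: books and periodicals → 0% → $0.00
Laptop $1171.49: electronic goods, $250.00 or more → 9.75% → $114.22
Children's picture book $9.65: books and periodicals → 0% → $0.00
Salad bar box $12.63: prepared food → 7.25% → $0.92
Wireless router $168.58: electronic goods, under $250.00 → 0% → $0.00
Paperback novel $9.48: books and periodicals → 0% → $0.00
External SSD (1 TB) $67.89: electronic goods, under $250.00 → 0% → $0.00
Total tax = $1.63 + $114.22 + $0.92 = $116.77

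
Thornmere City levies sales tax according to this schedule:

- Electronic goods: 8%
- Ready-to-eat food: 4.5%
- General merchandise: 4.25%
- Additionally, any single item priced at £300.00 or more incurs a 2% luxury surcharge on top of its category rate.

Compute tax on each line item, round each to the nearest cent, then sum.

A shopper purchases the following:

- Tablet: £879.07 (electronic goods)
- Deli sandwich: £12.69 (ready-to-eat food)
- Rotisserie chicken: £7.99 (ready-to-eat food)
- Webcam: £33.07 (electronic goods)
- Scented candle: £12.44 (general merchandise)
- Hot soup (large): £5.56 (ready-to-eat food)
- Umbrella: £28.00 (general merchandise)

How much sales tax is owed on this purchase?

Tablet £879.07: electronic goods → 8% + 2% surcharge = 10% → £87.91
Deli sandwich £12.69: ready-to-eat food → 4.5% → £0.57
Rotisserie chicken £7.99: ready-to-eat food → 4.5% → £0.36
Webcam £33.07: electronic goods → 8% → £2.65
Scented candle £12.44: general merchandise → 4.25% → £0.53
Hot soup (large) £5.56: ready-to-eat food → 4.5% → £0.25
Umbrella £28.00: general merchandise → 4.25% → £1.19
Total tax = £87.91 + £0.57 + £0.36 + £2.65 + £0.53 + £0.25 + £1.19 = £93.46

£93.46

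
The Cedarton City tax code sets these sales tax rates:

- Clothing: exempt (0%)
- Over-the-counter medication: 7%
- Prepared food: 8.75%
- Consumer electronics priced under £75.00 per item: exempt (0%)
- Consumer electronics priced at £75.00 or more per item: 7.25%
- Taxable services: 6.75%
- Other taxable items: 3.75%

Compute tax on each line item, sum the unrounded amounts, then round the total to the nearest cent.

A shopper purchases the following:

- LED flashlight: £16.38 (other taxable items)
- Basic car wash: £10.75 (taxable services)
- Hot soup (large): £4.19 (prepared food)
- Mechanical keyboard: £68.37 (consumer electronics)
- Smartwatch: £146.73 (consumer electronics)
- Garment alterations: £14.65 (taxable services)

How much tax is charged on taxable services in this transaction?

£1.71

Basic car wash £10.75: taxable services → 6.75% → £0.725625
Garment alterations £14.65: taxable services → 6.75% → £0.988875
Tax on taxable services: unrounded sum = £1.7145 → £1.71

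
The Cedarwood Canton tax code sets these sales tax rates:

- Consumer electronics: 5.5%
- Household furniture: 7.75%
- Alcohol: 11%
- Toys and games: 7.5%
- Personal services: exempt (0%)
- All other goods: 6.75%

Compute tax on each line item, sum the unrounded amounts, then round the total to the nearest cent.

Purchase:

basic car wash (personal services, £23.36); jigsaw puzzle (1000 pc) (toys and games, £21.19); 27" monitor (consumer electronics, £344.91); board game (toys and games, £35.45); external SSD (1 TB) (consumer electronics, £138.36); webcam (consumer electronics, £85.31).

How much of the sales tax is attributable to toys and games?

Jigsaw puzzle (1000 pc) £21.19: toys and games → 7.5% → £1.58925
Board game £35.45: toys and games → 7.5% → £2.65875
Tax on toys and games: unrounded sum = £4.248 → £4.25

£4.25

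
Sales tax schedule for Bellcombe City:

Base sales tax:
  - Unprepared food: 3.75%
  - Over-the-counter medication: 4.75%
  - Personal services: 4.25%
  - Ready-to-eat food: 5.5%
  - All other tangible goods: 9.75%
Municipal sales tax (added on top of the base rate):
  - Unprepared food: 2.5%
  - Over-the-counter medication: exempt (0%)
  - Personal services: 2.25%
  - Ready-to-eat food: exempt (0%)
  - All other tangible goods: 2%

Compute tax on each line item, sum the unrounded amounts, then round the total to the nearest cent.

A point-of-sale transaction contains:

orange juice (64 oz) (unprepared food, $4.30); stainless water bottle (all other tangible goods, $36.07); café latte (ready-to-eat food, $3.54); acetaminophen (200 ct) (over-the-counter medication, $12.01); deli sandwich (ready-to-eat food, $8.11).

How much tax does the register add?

Orange juice (64 oz) $4.30: unprepared food → 3.75% + 2.5% municipal = 6.25% → $0.26875
Stainless water bottle $36.07: all other tangible goods → 9.75% + 2% municipal = 11.75% → $4.238225
Café latte $3.54: ready-to-eat food → 5.5% + 0% municipal = 5.5% → $0.1947
Acetaminophen (200 ct) $12.01: over-the-counter medication → 4.75% + 0% municipal = 4.75% → $0.570475
Deli sandwich $8.11: ready-to-eat food → 5.5% + 0% municipal = 5.5% → $0.44605
Unrounded tax sum = $5.7182 → $5.72

$5.72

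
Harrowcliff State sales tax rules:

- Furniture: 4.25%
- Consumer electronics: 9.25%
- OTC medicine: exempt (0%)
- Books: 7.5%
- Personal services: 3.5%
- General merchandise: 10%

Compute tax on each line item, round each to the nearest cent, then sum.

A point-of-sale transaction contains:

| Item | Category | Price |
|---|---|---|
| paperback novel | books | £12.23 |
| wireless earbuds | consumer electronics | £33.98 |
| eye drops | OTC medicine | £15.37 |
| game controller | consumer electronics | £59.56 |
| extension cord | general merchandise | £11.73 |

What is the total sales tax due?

Paperback novel £12.23: books → 7.5% → £0.92
Wireless earbuds £33.98: consumer electronics → 9.25% → £3.14
Eye drops £15.37: OTC medicine → 0% → £0.00
Game controller £59.56: consumer electronics → 9.25% → £5.51
Extension cord £11.73: general merchandise → 10% → £1.17
Total tax = £0.92 + £3.14 + £5.51 + £1.17 = £10.74

£10.74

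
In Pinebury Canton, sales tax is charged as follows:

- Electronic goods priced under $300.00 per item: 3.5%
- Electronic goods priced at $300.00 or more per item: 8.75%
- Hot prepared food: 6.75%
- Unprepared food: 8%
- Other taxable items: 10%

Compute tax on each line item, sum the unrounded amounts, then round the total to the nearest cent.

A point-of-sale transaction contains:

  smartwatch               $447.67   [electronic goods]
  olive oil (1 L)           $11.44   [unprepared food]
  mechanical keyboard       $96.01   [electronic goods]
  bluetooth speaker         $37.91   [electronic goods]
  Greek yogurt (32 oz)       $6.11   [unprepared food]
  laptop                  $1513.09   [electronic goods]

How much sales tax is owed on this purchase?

$177.66

Smartwatch $447.67: electronic goods, $300.00 or more → 8.75% → $39.171125
Olive oil (1 L) $11.44: unprepared food → 8% → $0.9152
Mechanical keyboard $96.01: electronic goods, under $300.00 → 3.5% → $3.36035
Bluetooth speaker $37.91: electronic goods, under $300.00 → 3.5% → $1.32685
Greek yogurt (32 oz) $6.11: unprepared food → 8% → $0.4888
Laptop $1513.09: electronic goods, $300.00 or more → 8.75% → $132.395375
Unrounded tax sum = $177.6577 → $177.66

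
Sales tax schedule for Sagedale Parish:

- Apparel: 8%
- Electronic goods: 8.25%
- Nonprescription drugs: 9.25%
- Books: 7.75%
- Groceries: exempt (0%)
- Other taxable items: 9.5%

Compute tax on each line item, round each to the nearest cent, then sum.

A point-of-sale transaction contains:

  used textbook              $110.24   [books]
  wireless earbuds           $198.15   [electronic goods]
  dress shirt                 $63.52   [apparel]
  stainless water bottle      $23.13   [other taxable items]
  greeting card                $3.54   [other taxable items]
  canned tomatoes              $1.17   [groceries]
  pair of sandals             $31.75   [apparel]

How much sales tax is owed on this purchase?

Used textbook $110.24: books → 7.75% → $8.54
Wireless earbuds $198.15: electronic goods → 8.25% → $16.35
Dress shirt $63.52: apparel → 8% → $5.08
Stainless water bottle $23.13: other taxable items → 9.5% → $2.20
Greeting card $3.54: other taxable items → 9.5% → $0.34
Canned tomatoes $1.17: groceries → 0% → $0.00
Pair of sandals $31.75: apparel → 8% → $2.54
Total tax = $8.54 + $16.35 + $5.08 + $2.20 + $0.34 + $2.54 = $35.05

$35.05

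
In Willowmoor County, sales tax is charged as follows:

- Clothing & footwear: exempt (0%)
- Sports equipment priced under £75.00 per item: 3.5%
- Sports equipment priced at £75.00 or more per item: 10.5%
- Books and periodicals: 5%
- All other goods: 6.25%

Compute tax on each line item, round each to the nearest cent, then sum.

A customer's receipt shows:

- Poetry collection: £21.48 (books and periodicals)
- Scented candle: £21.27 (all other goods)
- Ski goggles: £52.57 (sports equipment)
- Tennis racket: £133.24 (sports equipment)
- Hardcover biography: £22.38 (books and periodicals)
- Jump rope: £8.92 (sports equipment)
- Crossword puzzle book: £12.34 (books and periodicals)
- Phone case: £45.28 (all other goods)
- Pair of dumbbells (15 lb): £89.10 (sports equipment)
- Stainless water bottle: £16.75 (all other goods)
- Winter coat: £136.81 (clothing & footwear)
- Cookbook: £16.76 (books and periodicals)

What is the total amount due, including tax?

£611.26

Poetry collection £21.48: books and periodicals → 5% → £1.07
Scented candle £21.27: all other goods → 6.25% → £1.33
Ski goggles £52.57: sports equipment, under £75.00 → 3.5% → £1.84
Tennis racket £133.24: sports equipment, £75.00 or more → 10.5% → £13.99
Hardcover biography £22.38: books and periodicals → 5% → £1.12
Jump rope £8.92: sports equipment, under £75.00 → 3.5% → £0.31
Crossword puzzle book £12.34: books and periodicals → 5% → £0.62
Phone case £45.28: all other goods → 6.25% → £2.83
Pair of dumbbells (15 lb) £89.10: sports equipment, £75.00 or more → 10.5% → £9.36
Stainless water bottle £16.75: all other goods → 6.25% → £1.05
Winter coat £136.81: clothing & footwear → 0% → £0.00
Cookbook £16.76: books and periodicals → 5% → £0.84
Subtotal = £576.90; tax = £34.36; total due = £611.26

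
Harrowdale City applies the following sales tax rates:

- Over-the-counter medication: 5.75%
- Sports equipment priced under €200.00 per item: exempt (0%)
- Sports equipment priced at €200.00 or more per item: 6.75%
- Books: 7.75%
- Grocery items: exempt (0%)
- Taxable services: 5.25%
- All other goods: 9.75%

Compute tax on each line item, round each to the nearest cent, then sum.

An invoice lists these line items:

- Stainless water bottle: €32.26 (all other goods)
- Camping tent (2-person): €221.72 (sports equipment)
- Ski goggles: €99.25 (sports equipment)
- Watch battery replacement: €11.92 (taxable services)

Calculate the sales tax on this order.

Stainless water bottle €32.26: all other goods → 9.75% → €3.15
Camping tent (2-person) €221.72: sports equipment, €200.00 or more → 6.75% → €14.97
Ski goggles €99.25: sports equipment, under €200.00 → 0% → €0.00
Watch battery replacement €11.92: taxable services → 5.25% → €0.63
Total tax = €3.15 + €14.97 + €0.63 = €18.75

€18.75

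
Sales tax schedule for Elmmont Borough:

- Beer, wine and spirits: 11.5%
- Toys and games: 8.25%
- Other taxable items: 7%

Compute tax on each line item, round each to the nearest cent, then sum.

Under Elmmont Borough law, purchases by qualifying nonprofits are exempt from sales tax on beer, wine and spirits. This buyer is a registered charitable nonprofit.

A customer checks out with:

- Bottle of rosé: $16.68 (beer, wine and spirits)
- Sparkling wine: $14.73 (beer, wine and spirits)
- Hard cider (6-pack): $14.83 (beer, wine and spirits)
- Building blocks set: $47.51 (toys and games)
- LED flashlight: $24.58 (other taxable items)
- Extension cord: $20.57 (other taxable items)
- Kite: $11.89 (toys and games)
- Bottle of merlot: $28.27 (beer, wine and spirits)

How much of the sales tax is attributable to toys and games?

$4.90

Building blocks set $47.51: toys and games → 8.25% → $3.92
Kite $11.89: toys and games → 8.25% → $0.98
Tax on toys and games = $3.92 + $0.98 = $4.90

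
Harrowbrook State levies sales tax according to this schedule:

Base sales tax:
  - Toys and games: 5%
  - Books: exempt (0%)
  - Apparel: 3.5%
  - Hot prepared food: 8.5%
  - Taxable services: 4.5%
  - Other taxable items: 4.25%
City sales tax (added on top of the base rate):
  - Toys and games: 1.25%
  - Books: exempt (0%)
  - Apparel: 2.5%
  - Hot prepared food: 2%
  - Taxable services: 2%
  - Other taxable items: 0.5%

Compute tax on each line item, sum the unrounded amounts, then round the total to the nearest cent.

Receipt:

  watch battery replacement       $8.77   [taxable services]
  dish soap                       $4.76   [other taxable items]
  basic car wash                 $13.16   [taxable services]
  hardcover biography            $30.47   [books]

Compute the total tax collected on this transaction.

Watch battery replacement $8.77: taxable services → 4.5% + 2% city = 6.5% → $0.57005
Dish soap $4.76: other taxable items → 4.25% + 0.5% city = 4.75% → $0.2261
Basic car wash $13.16: taxable services → 4.5% + 2% city = 6.5% → $0.8554
Hardcover biography $30.47: books → 0% + 0% city = 0% → $0.00
Unrounded tax sum = $1.65155 → $1.65

$1.65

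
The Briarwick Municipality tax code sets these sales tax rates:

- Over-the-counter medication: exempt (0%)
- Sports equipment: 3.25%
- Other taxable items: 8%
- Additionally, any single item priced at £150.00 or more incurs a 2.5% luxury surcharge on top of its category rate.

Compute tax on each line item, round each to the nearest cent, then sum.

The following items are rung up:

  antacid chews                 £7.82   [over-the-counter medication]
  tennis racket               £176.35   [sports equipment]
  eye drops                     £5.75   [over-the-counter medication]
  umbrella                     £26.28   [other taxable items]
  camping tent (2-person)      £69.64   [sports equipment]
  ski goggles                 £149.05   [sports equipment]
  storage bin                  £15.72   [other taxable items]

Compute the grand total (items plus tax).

Antacid chews £7.82: over-the-counter medication → 0% → £0.00
Tennis racket £176.35: sports equipment → 3.25% + 2.5% surcharge = 5.75% → £10.14
Eye drops £5.75: over-the-counter medication → 0% → £0.00
Umbrella £26.28: other taxable items → 8% → £2.10
Camping tent (2-person) £69.64: sports equipment → 3.25% → £2.26
Ski goggles £149.05: sports equipment → 3.25% → £4.84
Storage bin £15.72: other taxable items → 8% → £1.26
Subtotal = £450.61; tax = £20.60; total due = £471.21

£471.21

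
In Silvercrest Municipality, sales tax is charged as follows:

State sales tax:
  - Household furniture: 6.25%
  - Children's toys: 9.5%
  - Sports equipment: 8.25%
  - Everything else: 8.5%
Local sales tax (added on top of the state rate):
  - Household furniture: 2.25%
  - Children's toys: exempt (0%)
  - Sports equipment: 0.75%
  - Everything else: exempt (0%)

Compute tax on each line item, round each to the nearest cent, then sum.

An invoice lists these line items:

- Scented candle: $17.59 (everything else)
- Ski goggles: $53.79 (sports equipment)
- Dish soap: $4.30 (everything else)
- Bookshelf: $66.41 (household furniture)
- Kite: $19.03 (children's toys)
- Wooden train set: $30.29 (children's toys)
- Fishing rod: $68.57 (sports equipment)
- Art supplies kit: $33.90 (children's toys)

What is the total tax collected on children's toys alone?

Kite $19.03: children's toys → 9.5% + 0% local = 9.5% → $1.81
Wooden train set $30.29: children's toys → 9.5% + 0% local = 9.5% → $2.88
Art supplies kit $33.90: children's toys → 9.5% + 0% local = 9.5% → $3.22
Tax on children's toys = $1.81 + $2.88 + $3.22 = $7.91

$7.91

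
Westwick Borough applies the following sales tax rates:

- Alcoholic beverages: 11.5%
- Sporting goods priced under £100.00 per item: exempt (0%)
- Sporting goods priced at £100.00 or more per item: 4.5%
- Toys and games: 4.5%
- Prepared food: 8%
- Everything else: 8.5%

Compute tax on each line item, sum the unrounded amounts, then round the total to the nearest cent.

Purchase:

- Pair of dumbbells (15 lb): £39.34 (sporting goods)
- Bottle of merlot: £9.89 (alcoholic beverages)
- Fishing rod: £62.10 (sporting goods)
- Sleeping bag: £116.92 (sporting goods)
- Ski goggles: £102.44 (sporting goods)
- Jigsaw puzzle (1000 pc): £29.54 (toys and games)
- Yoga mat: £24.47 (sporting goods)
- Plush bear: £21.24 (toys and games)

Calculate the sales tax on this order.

£13.29

Pair of dumbbells (15 lb) £39.34: sporting goods, under £100.00 → 0% → £0.00
Bottle of merlot £9.89: alcoholic beverages → 11.5% → £1.13735
Fishing rod £62.10: sporting goods, under £100.00 → 0% → £0.00
Sleeping bag £116.92: sporting goods, £100.00 or more → 4.5% → £5.2614
Ski goggles £102.44: sporting goods, £100.00 or more → 4.5% → £4.6098
Jigsaw puzzle (1000 pc) £29.54: toys and games → 4.5% → £1.3293
Yoga mat £24.47: sporting goods, under £100.00 → 0% → £0.00
Plush bear £21.24: toys and games → 4.5% → £0.9558
Unrounded tax sum = £13.29365 → £13.29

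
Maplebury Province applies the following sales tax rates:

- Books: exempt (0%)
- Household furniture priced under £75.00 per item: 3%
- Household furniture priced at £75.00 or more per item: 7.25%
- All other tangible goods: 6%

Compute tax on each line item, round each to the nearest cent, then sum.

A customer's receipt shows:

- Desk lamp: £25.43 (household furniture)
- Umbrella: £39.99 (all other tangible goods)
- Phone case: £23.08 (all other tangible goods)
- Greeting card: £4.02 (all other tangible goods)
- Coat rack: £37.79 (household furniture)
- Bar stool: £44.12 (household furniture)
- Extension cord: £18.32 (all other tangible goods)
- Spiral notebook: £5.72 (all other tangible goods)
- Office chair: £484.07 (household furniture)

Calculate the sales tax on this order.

Desk lamp £25.43: household furniture, under £75.00 → 3% → £0.76
Umbrella £39.99: all other tangible goods → 6% → £2.40
Phone case £23.08: all other tangible goods → 6% → £1.38
Greeting card £4.02: all other tangible goods → 6% → £0.24
Coat rack £37.79: household furniture, under £75.00 → 3% → £1.13
Bar stool £44.12: household furniture, under £75.00 → 3% → £1.32
Extension cord £18.32: all other tangible goods → 6% → £1.10
Spiral notebook £5.72: all other tangible goods → 6% → £0.34
Office chair £484.07: household furniture, £75.00 or more → 7.25% → £35.10
Total tax = £0.76 + £2.40 + £1.38 + £0.24 + £1.13 + £1.32 + £1.10 + £0.34 + £35.10 = £43.77

£43.77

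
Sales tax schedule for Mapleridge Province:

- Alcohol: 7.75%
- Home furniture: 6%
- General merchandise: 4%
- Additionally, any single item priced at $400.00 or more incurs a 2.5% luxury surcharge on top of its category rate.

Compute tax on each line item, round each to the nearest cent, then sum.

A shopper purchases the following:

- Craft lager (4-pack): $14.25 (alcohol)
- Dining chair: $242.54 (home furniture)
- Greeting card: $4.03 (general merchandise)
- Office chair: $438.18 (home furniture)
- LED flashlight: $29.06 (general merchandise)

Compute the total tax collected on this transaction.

Craft lager (4-pack) $14.25: alcohol → 7.75% → $1.10
Dining chair $242.54: home furniture → 6% → $14.55
Greeting card $4.03: general merchandise → 4% → $0.16
Office chair $438.18: home furniture → 6% + 2.5% surcharge = 8.5% → $37.25
LED flashlight $29.06: general merchandise → 4% → $1.16
Total tax = $1.10 + $14.55 + $0.16 + $37.25 + $1.16 = $54.22

$54.22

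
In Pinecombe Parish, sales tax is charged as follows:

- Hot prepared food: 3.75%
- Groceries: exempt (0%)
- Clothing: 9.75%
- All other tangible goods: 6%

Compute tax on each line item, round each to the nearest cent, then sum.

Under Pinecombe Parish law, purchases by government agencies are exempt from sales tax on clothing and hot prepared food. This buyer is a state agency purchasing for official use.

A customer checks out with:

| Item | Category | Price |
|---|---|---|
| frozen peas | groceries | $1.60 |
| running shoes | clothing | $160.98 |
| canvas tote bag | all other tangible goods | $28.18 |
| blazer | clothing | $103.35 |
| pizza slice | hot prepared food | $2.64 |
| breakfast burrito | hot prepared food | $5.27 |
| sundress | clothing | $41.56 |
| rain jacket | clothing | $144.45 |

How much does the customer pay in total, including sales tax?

Frozen peas $1.60: groceries → 0% → $0.00
Running shoes $160.98: clothing, buyer-exempt → 0% → $0.00
Canvas tote bag $28.18: all other tangible goods → 6% → $1.69
Blazer $103.35: clothing, buyer-exempt → 0% → $0.00
Pizza slice $2.64: hot prepared food, buyer-exempt → 0% → $0.00
Breakfast burrito $5.27: hot prepared food, buyer-exempt → 0% → $0.00
Sundress $41.56: clothing, buyer-exempt → 0% → $0.00
Rain jacket $144.45: clothing, buyer-exempt → 0% → $0.00
Subtotal = $488.03; tax = $1.69; total due = $489.72

$489.72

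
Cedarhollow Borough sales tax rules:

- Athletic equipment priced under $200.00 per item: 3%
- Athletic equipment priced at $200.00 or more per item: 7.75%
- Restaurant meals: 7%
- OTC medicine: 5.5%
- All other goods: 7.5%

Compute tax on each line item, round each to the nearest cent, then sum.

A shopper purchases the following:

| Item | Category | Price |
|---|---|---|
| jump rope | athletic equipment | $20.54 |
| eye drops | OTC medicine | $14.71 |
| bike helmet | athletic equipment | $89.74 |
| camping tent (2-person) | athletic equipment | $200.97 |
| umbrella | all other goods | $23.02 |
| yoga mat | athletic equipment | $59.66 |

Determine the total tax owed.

Jump rope $20.54: athletic equipment, under $200.00 → 3% → $0.62
Eye drops $14.71: OTC medicine → 5.5% → $0.81
Bike helmet $89.74: athletic equipment, under $200.00 → 3% → $2.69
Camping tent (2-person) $200.97: athletic equipment, $200.00 or more → 7.75% → $15.58
Umbrella $23.02: all other goods → 7.5% → $1.73
Yoga mat $59.66: athletic equipment, under $200.00 → 3% → $1.79
Total tax = $0.62 + $0.81 + $2.69 + $15.58 + $1.73 + $1.79 = $23.22

$23.22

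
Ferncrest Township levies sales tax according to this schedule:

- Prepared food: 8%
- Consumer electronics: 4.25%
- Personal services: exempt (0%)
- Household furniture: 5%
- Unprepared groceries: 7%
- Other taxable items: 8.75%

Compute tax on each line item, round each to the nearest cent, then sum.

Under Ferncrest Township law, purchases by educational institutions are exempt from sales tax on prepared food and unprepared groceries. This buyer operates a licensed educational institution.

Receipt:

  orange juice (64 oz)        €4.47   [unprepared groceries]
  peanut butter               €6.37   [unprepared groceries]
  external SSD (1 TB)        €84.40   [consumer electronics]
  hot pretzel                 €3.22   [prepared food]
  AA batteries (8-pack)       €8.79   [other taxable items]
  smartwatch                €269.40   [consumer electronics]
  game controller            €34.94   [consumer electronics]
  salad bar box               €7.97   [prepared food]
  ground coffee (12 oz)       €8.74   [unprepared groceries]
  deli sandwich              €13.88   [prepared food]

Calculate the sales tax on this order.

Orange juice (64 oz) €4.47: unprepared groceries, buyer-exempt → 0% → €0.00
Peanut butter €6.37: unprepared groceries, buyer-exempt → 0% → €0.00
External SSD (1 TB) €84.40: consumer electronics → 4.25% → €3.59
Hot pretzel €3.22: prepared food, buyer-exempt → 0% → €0.00
AA batteries (8-pack) €8.79: other taxable items → 8.75% → €0.77
Smartwatch €269.40: consumer electronics → 4.25% → €11.45
Game controller €34.94: consumer electronics → 4.25% → €1.48
Salad bar box €7.97: prepared food, buyer-exempt → 0% → €0.00
Ground coffee (12 oz) €8.74: unprepared groceries, buyer-exempt → 0% → €0.00
Deli sandwich €13.88: prepared food, buyer-exempt → 0% → €0.00
Total tax = €3.59 + €0.77 + €11.45 + €1.48 = €17.29

€17.29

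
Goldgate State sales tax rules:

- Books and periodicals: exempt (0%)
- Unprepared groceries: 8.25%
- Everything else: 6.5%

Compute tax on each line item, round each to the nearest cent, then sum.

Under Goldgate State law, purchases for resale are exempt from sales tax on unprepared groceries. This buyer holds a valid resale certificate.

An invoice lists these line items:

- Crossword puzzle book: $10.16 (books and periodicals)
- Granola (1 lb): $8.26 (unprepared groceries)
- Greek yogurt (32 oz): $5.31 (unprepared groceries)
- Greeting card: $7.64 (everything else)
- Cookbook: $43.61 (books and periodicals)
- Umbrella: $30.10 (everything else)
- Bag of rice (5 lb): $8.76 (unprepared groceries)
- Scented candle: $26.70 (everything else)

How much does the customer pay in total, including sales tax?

Crossword puzzle book $10.16: books and periodicals → 0% → $0.00
Granola (1 lb) $8.26: unprepared groceries, buyer-exempt → 0% → $0.00
Greek yogurt (32 oz) $5.31: unprepared groceries, buyer-exempt → 0% → $0.00
Greeting card $7.64: everything else → 6.5% → $0.50
Cookbook $43.61: books and periodicals → 0% → $0.00
Umbrella $30.10: everything else → 6.5% → $1.96
Bag of rice (5 lb) $8.76: unprepared groceries, buyer-exempt → 0% → $0.00
Scented candle $26.70: everything else → 6.5% → $1.74
Subtotal = $140.54; tax = $4.20; total due = $144.74

$144.74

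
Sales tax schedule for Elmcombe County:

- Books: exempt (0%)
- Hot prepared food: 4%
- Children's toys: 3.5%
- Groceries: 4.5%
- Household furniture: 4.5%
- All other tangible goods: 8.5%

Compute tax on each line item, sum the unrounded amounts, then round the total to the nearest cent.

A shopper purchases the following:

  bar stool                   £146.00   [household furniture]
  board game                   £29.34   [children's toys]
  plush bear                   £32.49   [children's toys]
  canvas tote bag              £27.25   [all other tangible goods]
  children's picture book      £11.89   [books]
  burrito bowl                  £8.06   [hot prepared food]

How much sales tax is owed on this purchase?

£11.37

Bar stool £146.00: household furniture → 4.5% → £6.57
Board game £29.34: children's toys → 3.5% → £1.0269
Plush bear £32.49: children's toys → 3.5% → £1.13715
Canvas tote bag £27.25: all other tangible goods → 8.5% → £2.31625
Children's picture book £11.89: books → 0% → £0.00
Burrito bowl £8.06: hot prepared food → 4% → £0.3224
Unrounded tax sum = £11.3727 → £11.37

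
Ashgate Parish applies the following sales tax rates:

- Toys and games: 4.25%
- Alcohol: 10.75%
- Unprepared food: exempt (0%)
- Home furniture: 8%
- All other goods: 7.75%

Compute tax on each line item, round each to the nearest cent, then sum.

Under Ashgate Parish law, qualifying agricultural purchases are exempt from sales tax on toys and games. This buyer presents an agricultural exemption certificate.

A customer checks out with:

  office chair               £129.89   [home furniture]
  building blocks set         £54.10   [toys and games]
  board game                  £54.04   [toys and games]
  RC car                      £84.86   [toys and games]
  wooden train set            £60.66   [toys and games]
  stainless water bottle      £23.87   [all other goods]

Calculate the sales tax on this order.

Office chair £129.89: home furniture → 8% → £10.39
Building blocks set £54.10: toys and games, buyer-exempt → 0% → £0.00
Board game £54.04: toys and games, buyer-exempt → 0% → £0.00
RC car £84.86: toys and games, buyer-exempt → 0% → £0.00
Wooden train set £60.66: toys and games, buyer-exempt → 0% → £0.00
Stainless water bottle £23.87: all other goods → 7.75% → £1.85
Total tax = £10.39 + £1.85 = £12.24

£12.24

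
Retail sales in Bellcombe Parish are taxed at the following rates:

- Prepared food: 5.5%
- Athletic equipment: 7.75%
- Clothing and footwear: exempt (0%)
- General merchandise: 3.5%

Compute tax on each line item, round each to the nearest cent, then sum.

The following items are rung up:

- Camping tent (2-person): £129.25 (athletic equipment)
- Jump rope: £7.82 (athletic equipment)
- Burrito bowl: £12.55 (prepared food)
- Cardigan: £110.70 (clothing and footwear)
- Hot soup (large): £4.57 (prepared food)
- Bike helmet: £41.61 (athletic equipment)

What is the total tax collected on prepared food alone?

£0.94

Burrito bowl £12.55: prepared food → 5.5% → £0.69
Hot soup (large) £4.57: prepared food → 5.5% → £0.25
Tax on prepared food = £0.69 + £0.25 = £0.94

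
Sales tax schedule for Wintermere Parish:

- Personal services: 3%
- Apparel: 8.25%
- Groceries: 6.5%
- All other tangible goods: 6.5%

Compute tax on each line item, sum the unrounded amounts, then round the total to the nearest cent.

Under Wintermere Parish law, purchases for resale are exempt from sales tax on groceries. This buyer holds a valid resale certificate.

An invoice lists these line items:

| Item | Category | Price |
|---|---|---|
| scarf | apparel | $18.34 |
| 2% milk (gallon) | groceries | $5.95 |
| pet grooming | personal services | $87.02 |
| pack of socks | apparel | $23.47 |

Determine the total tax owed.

Scarf $18.34: apparel → 8.25% → $1.51305
2% milk (gallon) $5.95: groceries, buyer-exempt → 0% → $0.00
Pet grooming $87.02: personal services → 3% → $2.6106
Pack of socks $23.47: apparel → 8.25% → $1.936275
Unrounded tax sum = $6.059925 → $6.06

$6.06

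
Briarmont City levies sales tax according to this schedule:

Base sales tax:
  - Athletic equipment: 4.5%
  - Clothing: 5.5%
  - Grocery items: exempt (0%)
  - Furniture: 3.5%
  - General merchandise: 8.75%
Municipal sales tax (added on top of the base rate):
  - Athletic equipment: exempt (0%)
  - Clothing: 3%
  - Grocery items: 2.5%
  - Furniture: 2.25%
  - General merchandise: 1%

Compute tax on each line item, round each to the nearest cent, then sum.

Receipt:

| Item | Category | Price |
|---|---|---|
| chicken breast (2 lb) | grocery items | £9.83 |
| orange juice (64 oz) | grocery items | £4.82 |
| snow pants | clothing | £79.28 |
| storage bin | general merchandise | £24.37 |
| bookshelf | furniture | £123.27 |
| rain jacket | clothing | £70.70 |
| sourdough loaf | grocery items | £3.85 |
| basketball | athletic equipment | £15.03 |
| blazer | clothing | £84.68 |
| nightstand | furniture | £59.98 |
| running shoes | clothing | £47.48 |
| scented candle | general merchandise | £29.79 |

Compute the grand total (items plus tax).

£594.04

Chicken breast (2 lb) £9.83: grocery items → 0% + 2.5% municipal = 2.5% → £0.25
Orange juice (64 oz) £4.82: grocery items → 0% + 2.5% municipal = 2.5% → £0.12
Snow pants £79.28: clothing → 5.5% + 3% municipal = 8.5% → £6.74
Storage bin £24.37: general merchandise → 8.75% + 1% municipal = 9.75% → £2.38
Bookshelf £123.27: furniture → 3.5% + 2.25% municipal = 5.75% → £7.09
Rain jacket £70.70: clothing → 5.5% + 3% municipal = 8.5% → £6.01
Sourdough loaf £3.85: grocery items → 0% + 2.5% municipal = 2.5% → £0.10
Basketball £15.03: athletic equipment → 4.5% + 0% municipal = 4.5% → £0.68
Blazer £84.68: clothing → 5.5% + 3% municipal = 8.5% → £7.20
Nightstand £59.98: furniture → 3.5% + 2.25% municipal = 5.75% → £3.45
Running shoes £47.48: clothing → 5.5% + 3% municipal = 8.5% → £4.04
Scented candle £29.79: general merchandise → 8.75% + 1% municipal = 9.75% → £2.90
Subtotal = £553.08; tax = £40.96; total due = £594.04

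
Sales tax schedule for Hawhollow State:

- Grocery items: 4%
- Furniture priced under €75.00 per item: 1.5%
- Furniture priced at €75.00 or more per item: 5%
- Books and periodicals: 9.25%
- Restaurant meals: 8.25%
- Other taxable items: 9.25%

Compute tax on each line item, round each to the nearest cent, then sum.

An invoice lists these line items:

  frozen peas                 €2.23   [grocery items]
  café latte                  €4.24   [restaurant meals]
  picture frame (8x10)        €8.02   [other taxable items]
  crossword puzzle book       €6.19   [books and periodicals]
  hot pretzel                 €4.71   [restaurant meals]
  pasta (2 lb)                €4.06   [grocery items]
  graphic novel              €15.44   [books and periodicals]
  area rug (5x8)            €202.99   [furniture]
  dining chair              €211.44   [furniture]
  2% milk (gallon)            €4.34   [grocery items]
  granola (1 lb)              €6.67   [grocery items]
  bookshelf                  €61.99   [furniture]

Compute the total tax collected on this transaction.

Frozen peas €2.23: grocery items → 4% → €0.09
Café latte €4.24: restaurant meals → 8.25% → €0.35
Picture frame (8x10) €8.02: other taxable items → 9.25% → €0.74
Crossword puzzle book €6.19: books and periodicals → 9.25% → €0.57
Hot pretzel €4.71: restaurant meals → 8.25% → €0.39
Pasta (2 lb) €4.06: grocery items → 4% → €0.16
Graphic novel €15.44: books and periodicals → 9.25% → €1.43
Area rug (5x8) €202.99: furniture, €75.00 or more → 5% → €10.15
Dining chair €211.44: furniture, €75.00 or more → 5% → €10.57
2% milk (gallon) €4.34: grocery items → 4% → €0.17
Granola (1 lb) €6.67: grocery items → 4% → €0.27
Bookshelf €61.99: furniture, under €75.00 → 1.5% → €0.93
Total tax = €0.09 + €0.35 + €0.74 + €0.57 + €0.39 + €0.16 + €1.43 + €10.15 + €10.57 + €0.17 + €0.27 + €0.93 = €25.82

€25.82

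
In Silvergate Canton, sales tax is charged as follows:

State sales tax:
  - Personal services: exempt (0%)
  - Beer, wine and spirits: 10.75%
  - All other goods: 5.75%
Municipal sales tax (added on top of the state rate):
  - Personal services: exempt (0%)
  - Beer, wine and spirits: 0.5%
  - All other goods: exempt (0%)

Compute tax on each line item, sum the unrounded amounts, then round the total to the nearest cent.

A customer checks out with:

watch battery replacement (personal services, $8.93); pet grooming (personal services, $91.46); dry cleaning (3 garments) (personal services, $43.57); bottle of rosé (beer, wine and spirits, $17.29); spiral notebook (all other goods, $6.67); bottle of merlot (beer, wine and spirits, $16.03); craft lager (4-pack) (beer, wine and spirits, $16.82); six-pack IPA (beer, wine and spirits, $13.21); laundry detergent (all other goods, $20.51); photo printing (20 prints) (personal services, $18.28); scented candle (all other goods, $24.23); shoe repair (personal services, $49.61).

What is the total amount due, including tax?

$336.69

Watch battery replacement $8.93: personal services → 0% + 0% municipal = 0% → $0.00
Pet grooming $91.46: personal services → 0% + 0% municipal = 0% → $0.00
Dry cleaning (3 garments) $43.57: personal services → 0% + 0% municipal = 0% → $0.00
Bottle of rosé $17.29: beer, wine and spirits → 10.75% + 0.5% municipal = 11.25% → $1.945125
Spiral notebook $6.67: all other goods → 5.75% + 0% municipal = 5.75% → $0.383525
Bottle of merlot $16.03: beer, wine and spirits → 10.75% + 0.5% municipal = 11.25% → $1.803375
Craft lager (4-pack) $16.82: beer, wine and spirits → 10.75% + 0.5% municipal = 11.25% → $1.89225
Six-pack IPA $13.21: beer, wine and spirits → 10.75% + 0.5% municipal = 11.25% → $1.486125
Laundry detergent $20.51: all other goods → 5.75% + 0% municipal = 5.75% → $1.179325
Photo printing (20 prints) $18.28: personal services → 0% + 0% municipal = 0% → $0.00
Scented candle $24.23: all other goods → 5.75% + 0% municipal = 5.75% → $1.393225
Shoe repair $49.61: personal services → 0% + 0% municipal = 0% → $0.00
Subtotal = $326.61; unrounded tax = $10.08295 → $10.08; total due = $336.69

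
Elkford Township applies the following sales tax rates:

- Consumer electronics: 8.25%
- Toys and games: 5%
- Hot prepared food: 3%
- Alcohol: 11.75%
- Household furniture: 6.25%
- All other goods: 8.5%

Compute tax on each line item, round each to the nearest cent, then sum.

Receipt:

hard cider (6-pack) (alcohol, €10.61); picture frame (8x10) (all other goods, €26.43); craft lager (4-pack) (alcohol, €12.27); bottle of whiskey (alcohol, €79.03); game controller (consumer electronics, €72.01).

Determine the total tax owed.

Hard cider (6-pack) €10.61: alcohol → 11.75% → €1.25
Picture frame (8x10) €26.43: all other goods → 8.5% → €2.25
Craft lager (4-pack) €12.27: alcohol → 11.75% → €1.44
Bottle of whiskey €79.03: alcohol → 11.75% → €9.29
Game controller €72.01: consumer electronics → 8.25% → €5.94
Total tax = €1.25 + €2.25 + €1.44 + €9.29 + €5.94 = €20.17

€20.17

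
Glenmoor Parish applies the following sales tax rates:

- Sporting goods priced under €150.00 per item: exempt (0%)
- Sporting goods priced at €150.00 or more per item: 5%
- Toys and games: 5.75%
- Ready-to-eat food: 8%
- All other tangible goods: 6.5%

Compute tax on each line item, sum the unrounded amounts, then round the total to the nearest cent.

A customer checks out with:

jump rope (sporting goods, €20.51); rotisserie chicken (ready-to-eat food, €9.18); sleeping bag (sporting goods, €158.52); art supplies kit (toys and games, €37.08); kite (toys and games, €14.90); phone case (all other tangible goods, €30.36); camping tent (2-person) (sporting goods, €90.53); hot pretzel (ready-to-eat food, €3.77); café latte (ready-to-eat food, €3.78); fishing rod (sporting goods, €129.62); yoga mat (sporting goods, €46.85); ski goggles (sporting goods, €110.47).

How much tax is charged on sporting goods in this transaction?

Jump rope €20.51: sporting goods, under €150.00 → 0% → €0.00
Sleeping bag €158.52: sporting goods, €150.00 or more → 5% → €7.926
Camping tent (2-person) €90.53: sporting goods, under €150.00 → 0% → €0.00
Fishing rod €129.62: sporting goods, under €150.00 → 0% → €0.00
Yoga mat €46.85: sporting goods, under €150.00 → 0% → €0.00
Ski goggles €110.47: sporting goods, under €150.00 → 0% → €0.00
Tax on sporting goods: unrounded sum = €7.926 → €7.93

€7.93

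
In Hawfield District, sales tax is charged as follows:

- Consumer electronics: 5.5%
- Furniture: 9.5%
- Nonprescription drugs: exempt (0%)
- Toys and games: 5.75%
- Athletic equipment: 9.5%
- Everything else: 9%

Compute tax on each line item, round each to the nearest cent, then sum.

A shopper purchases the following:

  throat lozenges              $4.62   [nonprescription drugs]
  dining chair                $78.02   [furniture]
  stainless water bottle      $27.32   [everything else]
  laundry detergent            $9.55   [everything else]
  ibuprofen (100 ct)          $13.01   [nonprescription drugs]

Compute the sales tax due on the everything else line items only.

$3.32

Stainless water bottle $27.32: everything else → 9% → $2.46
Laundry detergent $9.55: everything else → 9% → $0.86
Tax on everything else = $2.46 + $0.86 = $3.32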